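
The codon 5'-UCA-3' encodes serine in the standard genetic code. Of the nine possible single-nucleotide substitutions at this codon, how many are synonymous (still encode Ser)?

3

Position 1: none → 0 synonymous.
Position 2: none → 0 synonymous.
Position 3: UCU, UCC, UCG → 3 synonymous.
Total: 0 + 0 + 3 = 3.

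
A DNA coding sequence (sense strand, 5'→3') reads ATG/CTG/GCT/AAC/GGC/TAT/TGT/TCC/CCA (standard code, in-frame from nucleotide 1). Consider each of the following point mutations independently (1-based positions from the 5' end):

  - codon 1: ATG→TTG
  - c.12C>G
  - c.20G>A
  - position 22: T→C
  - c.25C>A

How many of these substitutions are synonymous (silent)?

0

Codon 1: ATG (Met) → TTG (Leu) — missense.
Codon 4: AAC (Asn) → AAG (Lys) — missense.
Codon 7: TGT (Cys) → TAT (Tyr) — missense.
Codon 8: TCC (Ser) → CCC (Pro) — missense.
Codon 9: CCA (Pro) → ACA (Thr) — missense.
Synonymous: 0 of 5.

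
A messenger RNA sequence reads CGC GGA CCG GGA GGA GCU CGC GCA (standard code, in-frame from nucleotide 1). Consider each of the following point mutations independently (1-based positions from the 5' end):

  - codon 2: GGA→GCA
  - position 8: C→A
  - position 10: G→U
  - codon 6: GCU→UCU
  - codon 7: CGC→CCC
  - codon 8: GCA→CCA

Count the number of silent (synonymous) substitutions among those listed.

Codon 2: GGA (Gly) → GCA (Ala) — missense.
Codon 3: CCG (Pro) → CAG (Gln) — missense.
Codon 4: GGA (Gly) → UGA (Stop) — nonsense.
Codon 6: GCU (Ala) → UCU (Ser) — missense.
Codon 7: CGC (Arg) → CCC (Pro) — missense.
Codon 8: GCA (Ala) → CCA (Pro) — missense.
Synonymous: 0 of 6.

0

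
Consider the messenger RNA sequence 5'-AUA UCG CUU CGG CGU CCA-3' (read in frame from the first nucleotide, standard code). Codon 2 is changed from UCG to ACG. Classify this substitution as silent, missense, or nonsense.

Position 4 falls in codon 2: UCG → Ser.
After the substitution the codon is ACG → Thr.
Ser ≠ Thr, so this is a missense mutation.

missense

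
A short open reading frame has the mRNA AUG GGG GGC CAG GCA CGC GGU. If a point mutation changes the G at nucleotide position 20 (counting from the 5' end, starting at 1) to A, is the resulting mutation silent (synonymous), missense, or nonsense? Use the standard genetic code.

Position 20 falls in codon 7: GGU → Gly.
After the substitution the codon is GAU → Asp.
Gly ≠ Asp, so this is a missense mutation.

missense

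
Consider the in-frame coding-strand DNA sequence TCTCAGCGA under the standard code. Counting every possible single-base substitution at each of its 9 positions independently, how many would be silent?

8

Codon 1 (TCT, Ser): 3 synonymous substitutions.
Codon 2 (CAG, Gln): 1 synonymous substitution.
Codon 3 (CGA, Arg): 4 synonymous substitutions.
Total: 3 + 1 + 4 = 8.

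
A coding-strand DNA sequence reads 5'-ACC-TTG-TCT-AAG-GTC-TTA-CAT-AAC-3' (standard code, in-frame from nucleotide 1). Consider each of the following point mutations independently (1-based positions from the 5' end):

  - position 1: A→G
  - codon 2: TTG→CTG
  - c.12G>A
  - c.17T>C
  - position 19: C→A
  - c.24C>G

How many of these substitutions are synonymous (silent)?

2

Codon 1: ACC (Thr) → GCC (Ala) — missense.
Codon 2: TTG (Leu) → CTG (Leu) — synonymous.
Codon 4: AAG (Lys) → AAA (Lys) — synonymous.
Codon 6: TTA (Leu) → TCA (Ser) — missense.
Codon 7: CAT (His) → AAT (Asn) — missense.
Codon 8: AAC (Asn) → AAG (Lys) — missense.
Synonymous: 2 of 6.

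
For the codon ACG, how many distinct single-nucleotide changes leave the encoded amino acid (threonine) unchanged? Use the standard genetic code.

3

Position 1: none → 0 synonymous.
Position 2: none → 0 synonymous.
Position 3: ACU, ACC, ACA → 3 synonymous.
Total: 0 + 0 + 3 = 3.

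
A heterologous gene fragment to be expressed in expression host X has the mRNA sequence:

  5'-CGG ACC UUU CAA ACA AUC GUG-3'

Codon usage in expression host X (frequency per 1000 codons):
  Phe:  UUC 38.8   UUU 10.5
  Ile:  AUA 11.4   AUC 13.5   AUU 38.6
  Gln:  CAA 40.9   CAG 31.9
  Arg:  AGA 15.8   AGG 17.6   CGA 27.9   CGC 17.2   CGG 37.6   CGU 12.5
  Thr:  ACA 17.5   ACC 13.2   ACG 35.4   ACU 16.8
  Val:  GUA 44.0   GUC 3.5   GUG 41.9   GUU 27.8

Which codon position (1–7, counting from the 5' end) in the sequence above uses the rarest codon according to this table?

3

Codon 1 CGG (Arg): 37.6 per 1000.
Codon 2 ACC (Thr): 13.2 per 1000.
Codon 3 UUU (Phe): 10.5 per 1000.
Codon 4 CAA (Gln): 40.9 per 1000.
Codon 5 ACA (Thr): 17.5 per 1000.
Codon 6 AUC (Ile): 13.5 per 1000.
Codon 7 GUG (Val): 41.9 per 1000.
Lowest frequency is 10.5 at codon 3.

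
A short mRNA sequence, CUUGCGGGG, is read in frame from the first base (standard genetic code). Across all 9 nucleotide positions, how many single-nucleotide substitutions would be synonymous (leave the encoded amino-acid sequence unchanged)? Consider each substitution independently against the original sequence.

Codon 1 (CUU, Leu): 3 synonymous substitutions.
Codon 2 (GCG, Ala): 3 synonymous substitutions.
Codon 3 (GGG, Gly): 3 synonymous substitutions.
Total: 3 + 3 + 3 = 9.

9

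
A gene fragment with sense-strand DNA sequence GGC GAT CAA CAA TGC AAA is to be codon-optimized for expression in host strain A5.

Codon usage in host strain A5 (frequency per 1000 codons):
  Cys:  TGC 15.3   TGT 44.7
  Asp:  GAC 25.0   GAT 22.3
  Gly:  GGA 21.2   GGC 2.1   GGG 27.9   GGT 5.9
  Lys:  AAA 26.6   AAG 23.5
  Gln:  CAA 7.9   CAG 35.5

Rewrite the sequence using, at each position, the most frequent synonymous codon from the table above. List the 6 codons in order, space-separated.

GGG GAC CAG CAG TGT AAA

Codon 1 (Gly): best is GGG at 27.9.
Codon 2 (Asp): best is GAC at 25.0.
Codon 3 (Gln): best is CAG at 35.5.
Codon 4 (Gln): best is CAG at 35.5.
Codon 5 (Cys): best is TGT at 44.7.
Codon 6 (Lys): best is AAA at 26.6.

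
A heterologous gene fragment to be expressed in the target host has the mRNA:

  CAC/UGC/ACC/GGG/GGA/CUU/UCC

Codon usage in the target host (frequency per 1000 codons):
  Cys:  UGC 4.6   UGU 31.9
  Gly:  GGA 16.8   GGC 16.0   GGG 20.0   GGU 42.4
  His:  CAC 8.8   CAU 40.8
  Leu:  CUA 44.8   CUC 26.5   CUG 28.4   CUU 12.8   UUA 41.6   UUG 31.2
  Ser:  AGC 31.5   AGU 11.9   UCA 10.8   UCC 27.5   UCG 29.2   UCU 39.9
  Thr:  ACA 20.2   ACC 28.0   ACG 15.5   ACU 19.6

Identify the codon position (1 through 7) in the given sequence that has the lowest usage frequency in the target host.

2

Codon 1 CAC (His): 8.8 per 1000.
Codon 2 UGC (Cys): 4.6 per 1000.
Codon 3 ACC (Thr): 28.0 per 1000.
Codon 4 GGG (Gly): 20.0 per 1000.
Codon 5 GGA (Gly): 16.8 per 1000.
Codon 6 CUU (Leu): 12.8 per 1000.
Codon 7 UCC (Ser): 27.5 per 1000.
Lowest frequency is 4.6 at codon 2.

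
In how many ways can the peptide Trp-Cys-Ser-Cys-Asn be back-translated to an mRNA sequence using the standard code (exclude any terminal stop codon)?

Trp: 1 codon.
Cys: 2 codons.
Ser: 6 codons.
Cys: 2 codons.
Asn: 2 codons.
1 × 2 × 6 × 2 × 2 = 48.

48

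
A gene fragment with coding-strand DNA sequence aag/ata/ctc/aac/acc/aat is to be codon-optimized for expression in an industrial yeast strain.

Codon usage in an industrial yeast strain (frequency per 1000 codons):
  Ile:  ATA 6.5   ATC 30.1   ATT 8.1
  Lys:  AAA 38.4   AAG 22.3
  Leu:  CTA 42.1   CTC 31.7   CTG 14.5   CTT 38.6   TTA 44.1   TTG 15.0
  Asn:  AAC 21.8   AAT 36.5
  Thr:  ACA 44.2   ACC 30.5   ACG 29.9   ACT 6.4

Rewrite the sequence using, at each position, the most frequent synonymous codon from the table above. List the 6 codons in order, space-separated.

Codon 1 (Lys): best is AAA at 38.4.
Codon 2 (Ile): best is ATC at 30.1.
Codon 3 (Leu): best is TTA at 44.1.
Codon 4 (Asn): best is AAT at 36.5.
Codon 5 (Thr): best is ACA at 44.2.
Codon 6 (Asn): best is AAT at 36.5.

AAA ATC TTA AAT ACA AAT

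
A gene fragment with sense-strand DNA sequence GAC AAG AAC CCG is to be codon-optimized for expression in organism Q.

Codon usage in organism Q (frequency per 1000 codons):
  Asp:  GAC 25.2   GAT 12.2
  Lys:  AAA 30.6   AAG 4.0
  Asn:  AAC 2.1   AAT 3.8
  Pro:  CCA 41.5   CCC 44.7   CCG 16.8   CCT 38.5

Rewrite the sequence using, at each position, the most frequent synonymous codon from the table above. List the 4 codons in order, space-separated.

GAC AAA AAT CCC

Codon 1 (Asp): best is GAC at 25.2.
Codon 2 (Lys): best is AAA at 30.6.
Codon 3 (Asn): best is AAT at 3.8.
Codon 4 (Pro): best is CCC at 44.7.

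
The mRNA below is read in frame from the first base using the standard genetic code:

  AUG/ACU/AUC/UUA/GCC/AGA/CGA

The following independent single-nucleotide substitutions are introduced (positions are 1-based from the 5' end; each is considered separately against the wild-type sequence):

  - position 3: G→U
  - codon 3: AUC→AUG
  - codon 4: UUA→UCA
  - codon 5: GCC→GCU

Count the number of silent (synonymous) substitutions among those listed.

Codon 1: AUG (Met) → AUU (Ile) — missense.
Codon 3: AUC (Ile) → AUG (Met) — missense.
Codon 4: UUA (Leu) → UCA (Ser) — missense.
Codon 5: GCC (Ala) → GCU (Ala) — synonymous.
Synonymous: 1 of 4.

1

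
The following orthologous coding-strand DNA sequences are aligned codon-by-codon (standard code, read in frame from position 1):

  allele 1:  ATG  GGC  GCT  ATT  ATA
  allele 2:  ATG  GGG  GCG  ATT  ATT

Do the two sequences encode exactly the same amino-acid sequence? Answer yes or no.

Codon 1: ATG Met / ATG Met — identical.
Codon 2: GGC Gly / GGG Gly — synonymous.
Codon 3: GCT Ala / GCG Ala — synonymous.
Codon 4: ATT Ile / ATT Ile — identical.
Codon 5: ATA Ile / ATT Ile — synonymous.
Nonsynonymous differences: 0 → same protein.

yes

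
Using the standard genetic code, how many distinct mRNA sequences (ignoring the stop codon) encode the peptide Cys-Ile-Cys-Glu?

Cys: 2 codons.
Ile: 3 codons.
Cys: 2 codons.
Glu: 2 codons.
2 × 3 × 2 × 2 = 24.

24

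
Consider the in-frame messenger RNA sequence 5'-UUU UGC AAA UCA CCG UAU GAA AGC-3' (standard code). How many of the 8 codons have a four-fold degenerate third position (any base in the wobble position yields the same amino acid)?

Codon 1 UUU (Phe): third position 2-fold.
Codon 2 UGC (Cys): third position 2-fold.
Codon 3 AAA (Lys): third position 2-fold.
Codon 4 UCA (Ser): third position 4-fold.
Codon 5 CCG (Pro): third position 4-fold.
Codon 6 UAU (Tyr): third position 2-fold.
Codon 7 GAA (Glu): third position 2-fold.
Codon 8 AGC (Ser): third position 2-fold.
Four-fold degenerate third positions: 2.

2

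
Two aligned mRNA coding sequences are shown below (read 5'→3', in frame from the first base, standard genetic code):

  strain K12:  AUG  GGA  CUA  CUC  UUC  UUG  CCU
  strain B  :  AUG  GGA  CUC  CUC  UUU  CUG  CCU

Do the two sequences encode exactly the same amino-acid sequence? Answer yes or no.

yes

Codon 1: AUG Met / AUG Met — identical.
Codon 2: GGA Gly / GGA Gly — identical.
Codon 3: CUA Leu / CUC Leu — synonymous.
Codon 4: CUC Leu / CUC Leu — identical.
Codon 5: UUC Phe / UUU Phe — synonymous.
Codon 6: UUG Leu / CUG Leu — synonymous.
Codon 7: CCU Pro / CCU Pro — identical.
Nonsynonymous differences: 0 → same protein.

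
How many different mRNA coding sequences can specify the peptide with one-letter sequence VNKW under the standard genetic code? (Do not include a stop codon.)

16

Val: 4 codons.
Asn: 2 codons.
Lys: 2 codons.
Trp: 1 codon.
4 × 2 × 2 × 1 = 16.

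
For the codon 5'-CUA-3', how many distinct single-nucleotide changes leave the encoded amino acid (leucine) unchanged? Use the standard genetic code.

4

Position 1: UUA → 1 synonymous.
Position 2: none → 0 synonymous.
Position 3: CUU, CUC, CUG → 3 synonymous.
Total: 1 + 0 + 3 = 4.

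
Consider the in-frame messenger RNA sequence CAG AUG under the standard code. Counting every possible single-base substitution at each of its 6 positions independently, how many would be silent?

1

Codon 1 (CAG, Gln): 1 synonymous substitution.
Codon 2 (AUG, Met): 0 synonymous substitutions.
Total: 1 + 0 = 1.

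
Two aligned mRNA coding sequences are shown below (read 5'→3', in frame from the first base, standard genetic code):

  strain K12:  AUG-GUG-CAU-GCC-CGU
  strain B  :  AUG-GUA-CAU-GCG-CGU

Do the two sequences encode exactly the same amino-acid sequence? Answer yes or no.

yes

Codon 1: AUG Met / AUG Met — identical.
Codon 2: GUG Val / GUA Val — synonymous.
Codon 3: CAU His / CAU His — identical.
Codon 4: GCC Ala / GCG Ala — synonymous.
Codon 5: CGU Arg / CGU Arg — identical.
Nonsynonymous differences: 0 → same protein.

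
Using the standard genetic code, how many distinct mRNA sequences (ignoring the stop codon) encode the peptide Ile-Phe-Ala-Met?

Ile: 3 codons.
Phe: 2 codons.
Ala: 4 codons.
Met: 1 codon.
3 × 2 × 4 × 1 = 24.

24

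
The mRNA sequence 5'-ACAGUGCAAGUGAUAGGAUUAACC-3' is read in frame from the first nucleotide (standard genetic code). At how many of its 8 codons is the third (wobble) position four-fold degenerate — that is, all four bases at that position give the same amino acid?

5

Codon 1 ACA (Thr): third position 4-fold.
Codon 2 GUG (Val): third position 4-fold.
Codon 3 CAA (Gln): third position 2-fold.
Codon 4 GUG (Val): third position 4-fold.
Codon 5 AUA (Ile): third position 3-fold.
Codon 6 GGA (Gly): third position 4-fold.
Codon 7 UUA (Leu): third position 2-fold.
Codon 8 ACC (Thr): third position 4-fold.
Four-fold degenerate third positions: 5.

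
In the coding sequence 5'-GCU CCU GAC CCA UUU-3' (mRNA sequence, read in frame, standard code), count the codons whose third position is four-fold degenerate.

3

Codon 1 GCU (Ala): third position 4-fold.
Codon 2 CCU (Pro): third position 4-fold.
Codon 3 GAC (Asp): third position 2-fold.
Codon 4 CCA (Pro): third position 4-fold.
Codon 5 UUU (Phe): third position 2-fold.
Four-fold degenerate third positions: 3.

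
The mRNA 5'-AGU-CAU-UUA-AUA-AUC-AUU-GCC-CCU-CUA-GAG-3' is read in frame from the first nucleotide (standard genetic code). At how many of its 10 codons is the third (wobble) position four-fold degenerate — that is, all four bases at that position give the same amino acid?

3

Codon 1 AGU (Ser): third position 2-fold.
Codon 2 CAU (His): third position 2-fold.
Codon 3 UUA (Leu): third position 2-fold.
Codon 4 AUA (Ile): third position 3-fold.
Codon 5 AUC (Ile): third position 3-fold.
Codon 6 AUU (Ile): third position 3-fold.
Codon 7 GCC (Ala): third position 4-fold.
Codon 8 CCU (Pro): third position 4-fold.
Codon 9 CUA (Leu): third position 4-fold.
Codon 10 GAG (Glu): third position 2-fold.
Four-fold degenerate third positions: 3.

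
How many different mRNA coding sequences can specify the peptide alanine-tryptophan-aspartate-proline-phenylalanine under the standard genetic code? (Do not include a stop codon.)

64

Ala: 4 codons.
Trp: 1 codon.
Asp: 2 codons.
Pro: 4 codons.
Phe: 2 codons.
4 × 1 × 2 × 4 × 2 = 64.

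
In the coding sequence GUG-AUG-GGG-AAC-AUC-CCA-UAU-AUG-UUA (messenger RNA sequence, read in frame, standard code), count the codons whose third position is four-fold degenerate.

3

Codon 1 GUG (Val): third position 4-fold.
Codon 2 AUG (Met): third position 1-fold.
Codon 3 GGG (Gly): third position 4-fold.
Codon 4 AAC (Asn): third position 2-fold.
Codon 5 AUC (Ile): third position 3-fold.
Codon 6 CCA (Pro): third position 4-fold.
Codon 7 UAU (Tyr): third position 2-fold.
Codon 8 AUG (Met): third position 1-fold.
Codon 9 UUA (Leu): third position 2-fold.
Four-fold degenerate third positions: 3.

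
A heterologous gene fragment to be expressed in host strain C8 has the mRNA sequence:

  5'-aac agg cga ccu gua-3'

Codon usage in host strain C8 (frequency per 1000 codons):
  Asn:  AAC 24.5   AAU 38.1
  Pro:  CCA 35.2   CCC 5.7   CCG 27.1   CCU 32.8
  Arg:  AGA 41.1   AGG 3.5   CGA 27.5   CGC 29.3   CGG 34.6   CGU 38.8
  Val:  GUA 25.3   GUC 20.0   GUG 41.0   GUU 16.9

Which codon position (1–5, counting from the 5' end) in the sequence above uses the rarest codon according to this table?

Codon 1 AAC (Asn): 24.5 per 1000.
Codon 2 AGG (Arg): 3.5 per 1000.
Codon 3 CGA (Arg): 27.5 per 1000.
Codon 4 CCU (Pro): 32.8 per 1000.
Codon 5 GUA (Val): 25.3 per 1000.
Lowest frequency is 3.5 at codon 2.

2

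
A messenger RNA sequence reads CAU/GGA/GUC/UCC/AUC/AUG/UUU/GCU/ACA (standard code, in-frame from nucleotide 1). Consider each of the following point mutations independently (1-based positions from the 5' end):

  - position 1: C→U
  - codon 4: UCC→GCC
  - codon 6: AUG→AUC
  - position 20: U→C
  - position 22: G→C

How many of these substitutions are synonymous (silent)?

0

Codon 1: CAU (His) → UAU (Tyr) — missense.
Codon 4: UCC (Ser) → GCC (Ala) — missense.
Codon 6: AUG (Met) → AUC (Ile) — missense.
Codon 7: UUU (Phe) → UCU (Ser) — missense.
Codon 8: GCU (Ala) → CCU (Pro) — missense.
Synonymous: 0 of 5.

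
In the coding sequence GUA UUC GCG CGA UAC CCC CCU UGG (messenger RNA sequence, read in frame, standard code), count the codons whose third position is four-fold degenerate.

Codon 1 GUA (Val): third position 4-fold.
Codon 2 UUC (Phe): third position 2-fold.
Codon 3 GCG (Ala): third position 4-fold.
Codon 4 CGA (Arg): third position 4-fold.
Codon 5 UAC (Tyr): third position 2-fold.
Codon 6 CCC (Pro): third position 4-fold.
Codon 7 CCU (Pro): third position 4-fold.
Codon 8 UGG (Trp): third position 1-fold.
Four-fold degenerate third positions: 5.

5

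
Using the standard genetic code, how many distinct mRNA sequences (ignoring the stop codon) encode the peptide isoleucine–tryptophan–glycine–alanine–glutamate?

Ile: 3 codons.
Trp: 1 codon.
Gly: 4 codons.
Ala: 4 codons.
Glu: 2 codons.
3 × 1 × 4 × 4 × 2 = 96.

96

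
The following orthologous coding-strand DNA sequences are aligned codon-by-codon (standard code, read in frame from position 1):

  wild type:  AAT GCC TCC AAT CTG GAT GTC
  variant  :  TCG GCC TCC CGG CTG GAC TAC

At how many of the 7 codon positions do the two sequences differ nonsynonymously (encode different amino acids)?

3

Codon 1: AAT Asn / TCG Ser — nonsynonymous.
Codon 2: GCC Ala / GCC Ala — identical.
Codon 3: TCC Ser / TCC Ser — identical.
Codon 4: AAT Asn / CGG Arg — nonsynonymous.
Codon 5: CTG Leu / CTG Leu — identical.
Codon 6: GAT Asp / GAC Asp — synonymous.
Codon 7: GTC Val / TAC Tyr — nonsynonymous.
Nonsynonymous differences: 3.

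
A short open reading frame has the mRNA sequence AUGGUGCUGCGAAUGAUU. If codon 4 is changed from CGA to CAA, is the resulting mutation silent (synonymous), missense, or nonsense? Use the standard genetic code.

Position 11 falls in codon 4: CGA → Arg.
After the substitution the codon is CAA → Gln.
Arg ≠ Gln, so this is a missense mutation.

missense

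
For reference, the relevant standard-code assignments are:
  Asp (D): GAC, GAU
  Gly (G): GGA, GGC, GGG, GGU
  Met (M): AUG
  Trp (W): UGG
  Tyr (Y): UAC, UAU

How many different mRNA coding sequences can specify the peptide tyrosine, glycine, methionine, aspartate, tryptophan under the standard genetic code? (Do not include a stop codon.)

16

Tyr: 2 codons.
Gly: 4 codons.
Met: 1 codon.
Asp: 2 codons.
Trp: 1 codon.
2 × 4 × 1 × 2 × 1 = 16.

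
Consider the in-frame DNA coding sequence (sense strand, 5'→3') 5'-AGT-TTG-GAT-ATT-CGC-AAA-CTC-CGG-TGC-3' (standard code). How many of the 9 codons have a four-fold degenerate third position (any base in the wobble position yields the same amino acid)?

3

Codon 1 AGT (Ser): third position 2-fold.
Codon 2 TTG (Leu): third position 2-fold.
Codon 3 GAT (Asp): third position 2-fold.
Codon 4 ATT (Ile): third position 3-fold.
Codon 5 CGC (Arg): third position 4-fold.
Codon 6 AAA (Lys): third position 2-fold.
Codon 7 CTC (Leu): third position 4-fold.
Codon 8 CGG (Arg): third position 4-fold.
Codon 9 TGC (Cys): third position 2-fold.
Four-fold degenerate third positions: 3.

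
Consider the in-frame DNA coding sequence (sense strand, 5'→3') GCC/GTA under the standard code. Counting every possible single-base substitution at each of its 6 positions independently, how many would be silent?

6

Codon 1 (GCC, Ala): 3 synonymous substitutions.
Codon 2 (GTA, Val): 3 synonymous substitutions.
Total: 3 + 3 = 6.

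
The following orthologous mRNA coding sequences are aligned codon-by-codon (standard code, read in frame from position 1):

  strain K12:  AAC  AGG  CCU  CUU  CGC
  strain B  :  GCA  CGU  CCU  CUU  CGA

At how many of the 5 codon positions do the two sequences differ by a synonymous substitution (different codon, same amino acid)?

Codon 1: AAC Asn / GCA Ala — nonsynonymous.
Codon 2: AGG Arg / CGU Arg — synonymous.
Codon 3: CCU Pro / CCU Pro — identical.
Codon 4: CUU Leu / CUU Leu — identical.
Codon 5: CGC Arg / CGA Arg — synonymous.
Synonymous differences: 2.

2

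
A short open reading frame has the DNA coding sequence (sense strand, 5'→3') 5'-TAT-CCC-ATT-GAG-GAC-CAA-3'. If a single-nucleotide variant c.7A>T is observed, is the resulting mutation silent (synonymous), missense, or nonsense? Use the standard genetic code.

Position 7 falls in codon 3: ATT → Ile.
After the substitution the codon is TTT → Phe.
Ile ≠ Phe, so this is a missense mutation.

missense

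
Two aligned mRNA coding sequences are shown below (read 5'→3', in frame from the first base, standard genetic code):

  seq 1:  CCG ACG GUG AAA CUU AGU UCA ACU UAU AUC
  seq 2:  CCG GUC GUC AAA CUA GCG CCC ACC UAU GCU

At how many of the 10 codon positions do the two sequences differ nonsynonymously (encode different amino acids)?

Codon 1: CCG Pro / CCG Pro — identical.
Codon 2: ACG Thr / GUC Val — nonsynonymous.
Codon 3: GUG Val / GUC Val — synonymous.
Codon 4: AAA Lys / AAA Lys — identical.
Codon 5: CUU Leu / CUA Leu — synonymous.
Codon 6: AGU Ser / GCG Ala — nonsynonymous.
Codon 7: UCA Ser / CCC Pro — nonsynonymous.
Codon 8: ACU Thr / ACC Thr — synonymous.
Codon 9: UAU Tyr / UAU Tyr — identical.
Codon 10: AUC Ile / GCU Ala — nonsynonymous.
Nonsynonymous differences: 4.

4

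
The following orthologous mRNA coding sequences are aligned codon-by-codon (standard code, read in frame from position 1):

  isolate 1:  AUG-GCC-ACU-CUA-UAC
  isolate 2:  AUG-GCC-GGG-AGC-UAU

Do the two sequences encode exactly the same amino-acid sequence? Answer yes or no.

Codon 1: AUG Met / AUG Met — identical.
Codon 2: GCC Ala / GCC Ala — identical.
Codon 3: ACU Thr / GGG Gly — nonsynonymous.
Codon 4: CUA Leu / AGC Ser — nonsynonymous.
Codon 5: UAC Tyr / UAU Tyr — synonymous.
Nonsynonymous differences: 2 → different protein.

no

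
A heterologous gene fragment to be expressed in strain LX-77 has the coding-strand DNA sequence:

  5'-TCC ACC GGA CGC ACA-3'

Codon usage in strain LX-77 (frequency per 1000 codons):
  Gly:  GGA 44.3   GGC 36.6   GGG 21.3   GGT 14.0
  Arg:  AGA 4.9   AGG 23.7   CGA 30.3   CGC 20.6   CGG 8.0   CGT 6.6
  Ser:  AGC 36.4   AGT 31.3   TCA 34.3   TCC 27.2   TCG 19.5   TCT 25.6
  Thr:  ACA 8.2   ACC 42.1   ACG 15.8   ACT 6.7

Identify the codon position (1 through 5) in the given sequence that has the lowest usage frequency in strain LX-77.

5

Codon 1 TCC (Ser): 27.2 per 1000.
Codon 2 ACC (Thr): 42.1 per 1000.
Codon 3 GGA (Gly): 44.3 per 1000.
Codon 4 CGC (Arg): 20.6 per 1000.
Codon 5 ACA (Thr): 8.2 per 1000.
Lowest frequency is 8.2 at codon 5.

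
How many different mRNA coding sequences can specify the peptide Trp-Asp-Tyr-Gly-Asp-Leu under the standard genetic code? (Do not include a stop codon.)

192

Trp: 1 codon.
Asp: 2 codons.
Tyr: 2 codons.
Gly: 4 codons.
Asp: 2 codons.
Leu: 6 codons.
1 × 2 × 2 × 4 × 2 × 6 = 192.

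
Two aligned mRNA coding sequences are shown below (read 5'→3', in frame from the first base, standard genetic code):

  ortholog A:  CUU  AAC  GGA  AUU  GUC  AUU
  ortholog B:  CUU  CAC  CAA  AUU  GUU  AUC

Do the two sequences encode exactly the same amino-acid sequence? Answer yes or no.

Codon 1: CUU Leu / CUU Leu — identical.
Codon 2: AAC Asn / CAC His — nonsynonymous.
Codon 3: GGA Gly / CAA Gln — nonsynonymous.
Codon 4: AUU Ile / AUU Ile — identical.
Codon 5: GUC Val / GUU Val — synonymous.
Codon 6: AUU Ile / AUC Ile — synonymous.
Nonsynonymous differences: 2 → different protein.

no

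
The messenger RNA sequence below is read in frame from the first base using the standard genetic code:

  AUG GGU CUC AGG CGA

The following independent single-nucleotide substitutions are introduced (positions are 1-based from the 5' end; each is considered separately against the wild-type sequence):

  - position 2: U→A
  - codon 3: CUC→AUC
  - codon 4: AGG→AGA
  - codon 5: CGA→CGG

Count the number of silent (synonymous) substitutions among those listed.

Codon 1: AUG (Met) → AAG (Lys) — missense.
Codon 3: CUC (Leu) → AUC (Ile) — missense.
Codon 4: AGG (Arg) → AGA (Arg) — synonymous.
Codon 5: CGA (Arg) → CGG (Arg) — synonymous.
Synonymous: 2 of 4.

2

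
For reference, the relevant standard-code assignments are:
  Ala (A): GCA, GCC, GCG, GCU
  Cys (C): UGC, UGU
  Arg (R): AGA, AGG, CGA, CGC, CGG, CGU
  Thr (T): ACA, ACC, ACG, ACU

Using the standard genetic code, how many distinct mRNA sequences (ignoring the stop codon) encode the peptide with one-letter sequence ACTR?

192

Ala: 4 codons.
Cys: 2 codons.
Thr: 4 codons.
Arg: 6 codons.
4 × 2 × 4 × 6 = 192.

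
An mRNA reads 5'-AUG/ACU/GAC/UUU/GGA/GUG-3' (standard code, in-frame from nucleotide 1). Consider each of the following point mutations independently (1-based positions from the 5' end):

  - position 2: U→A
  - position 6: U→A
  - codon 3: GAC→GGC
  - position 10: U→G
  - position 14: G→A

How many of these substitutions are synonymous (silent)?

1

Codon 1: AUG (Met) → AAG (Lys) — missense.
Codon 2: ACU (Thr) → ACA (Thr) — synonymous.
Codon 3: GAC (Asp) → GGC (Gly) — missense.
Codon 4: UUU (Phe) → GUU (Val) — missense.
Codon 5: GGA (Gly) → GAA (Glu) — missense.
Synonymous: 1 of 5.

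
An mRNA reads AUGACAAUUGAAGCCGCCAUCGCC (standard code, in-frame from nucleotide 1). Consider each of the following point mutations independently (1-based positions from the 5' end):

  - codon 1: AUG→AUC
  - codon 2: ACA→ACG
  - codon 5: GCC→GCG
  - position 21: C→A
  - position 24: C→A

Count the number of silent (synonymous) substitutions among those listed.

Codon 1: AUG (Met) → AUC (Ile) — missense.
Codon 2: ACA (Thr) → ACG (Thr) — synonymous.
Codon 5: GCC (Ala) → GCG (Ala) — synonymous.
Codon 7: AUC (Ile) → AUA (Ile) — synonymous.
Codon 8: GCC (Ala) → GCA (Ala) — synonymous.
Synonymous: 4 of 5.

4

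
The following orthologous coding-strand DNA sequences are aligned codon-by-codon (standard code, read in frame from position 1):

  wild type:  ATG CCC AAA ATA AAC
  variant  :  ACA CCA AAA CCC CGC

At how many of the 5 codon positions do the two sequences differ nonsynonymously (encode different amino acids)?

3

Codon 1: ATG Met / ACA Thr — nonsynonymous.
Codon 2: CCC Pro / CCA Pro — synonymous.
Codon 3: AAA Lys / AAA Lys — identical.
Codon 4: ATA Ile / CCC Pro — nonsynonymous.
Codon 5: AAC Asn / CGC Arg — nonsynonymous.
Nonsynonymous differences: 3.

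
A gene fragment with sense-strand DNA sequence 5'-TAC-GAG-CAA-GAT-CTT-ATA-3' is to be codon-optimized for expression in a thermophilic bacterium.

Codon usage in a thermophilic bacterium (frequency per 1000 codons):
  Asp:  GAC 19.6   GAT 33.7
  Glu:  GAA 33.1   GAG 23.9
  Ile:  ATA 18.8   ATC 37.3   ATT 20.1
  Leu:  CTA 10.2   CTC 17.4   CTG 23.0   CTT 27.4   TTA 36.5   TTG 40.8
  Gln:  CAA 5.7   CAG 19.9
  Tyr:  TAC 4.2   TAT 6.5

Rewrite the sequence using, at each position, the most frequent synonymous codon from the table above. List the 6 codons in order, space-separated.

TAT GAA CAG GAT TTG ATC

Codon 1 (Tyr): best is TAT at 6.5.
Codon 2 (Glu): best is GAA at 33.1.
Codon 3 (Gln): best is CAG at 19.9.
Codon 4 (Asp): best is GAT at 33.7.
Codon 5 (Leu): best is TTG at 40.8.
Codon 6 (Ile): best is ATC at 37.3.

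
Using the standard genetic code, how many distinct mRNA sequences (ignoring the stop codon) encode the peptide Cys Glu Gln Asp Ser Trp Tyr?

192

Cys: 2 codons.
Glu: 2 codons.
Gln: 2 codons.
Asp: 2 codons.
Ser: 6 codons.
Trp: 1 codon.
Tyr: 2 codons.
2 × 2 × 2 × 2 × 6 × 1 × 2 = 192.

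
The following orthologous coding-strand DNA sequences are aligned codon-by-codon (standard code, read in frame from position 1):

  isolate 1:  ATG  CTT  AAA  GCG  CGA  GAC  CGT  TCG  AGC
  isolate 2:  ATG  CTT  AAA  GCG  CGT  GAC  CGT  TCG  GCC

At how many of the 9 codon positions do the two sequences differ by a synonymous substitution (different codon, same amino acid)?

Codon 1: ATG Met / ATG Met — identical.
Codon 2: CTT Leu / CTT Leu — identical.
Codon 3: AAA Lys / AAA Lys — identical.
Codon 4: GCG Ala / GCG Ala — identical.
Codon 5: CGA Arg / CGT Arg — synonymous.
Codon 6: GAC Asp / GAC Asp — identical.
Codon 7: CGT Arg / CGT Arg — identical.
Codon 8: TCG Ser / TCG Ser — identical.
Codon 9: AGC Ser / GCC Ala — nonsynonymous.
Synonymous differences: 1.

1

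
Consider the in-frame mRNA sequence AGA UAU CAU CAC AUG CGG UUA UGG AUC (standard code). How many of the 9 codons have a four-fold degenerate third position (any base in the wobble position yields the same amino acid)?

Codon 1 AGA (Arg): third position 2-fold.
Codon 2 UAU (Tyr): third position 2-fold.
Codon 3 CAU (His): third position 2-fold.
Codon 4 CAC (His): third position 2-fold.
Codon 5 AUG (Met): third position 1-fold.
Codon 6 CGG (Arg): third position 4-fold.
Codon 7 UUA (Leu): third position 2-fold.
Codon 8 UGG (Trp): third position 1-fold.
Codon 9 AUC (Ile): third position 3-fold.
Four-fold degenerate third positions: 1.

1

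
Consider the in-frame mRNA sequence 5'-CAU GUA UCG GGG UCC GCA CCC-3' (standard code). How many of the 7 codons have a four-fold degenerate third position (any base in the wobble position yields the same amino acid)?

6

Codon 1 CAU (His): third position 2-fold.
Codon 2 GUA (Val): third position 4-fold.
Codon 3 UCG (Ser): third position 4-fold.
Codon 4 GGG (Gly): third position 4-fold.
Codon 5 UCC (Ser): third position 4-fold.
Codon 6 GCA (Ala): third position 4-fold.
Codon 7 CCC (Pro): third position 4-fold.
Four-fold degenerate third positions: 6.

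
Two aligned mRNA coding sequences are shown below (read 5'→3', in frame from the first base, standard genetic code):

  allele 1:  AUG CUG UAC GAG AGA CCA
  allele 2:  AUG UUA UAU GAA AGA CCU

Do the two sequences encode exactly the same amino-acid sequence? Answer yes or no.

Codon 1: AUG Met / AUG Met — identical.
Codon 2: CUG Leu / UUA Leu — synonymous.
Codon 3: UAC Tyr / UAU Tyr — synonymous.
Codon 4: GAG Glu / GAA Glu — synonymous.
Codon 5: AGA Arg / AGA Arg — identical.
Codon 6: CCA Pro / CCU Pro — synonymous.
Nonsynonymous differences: 0 → same protein.

yes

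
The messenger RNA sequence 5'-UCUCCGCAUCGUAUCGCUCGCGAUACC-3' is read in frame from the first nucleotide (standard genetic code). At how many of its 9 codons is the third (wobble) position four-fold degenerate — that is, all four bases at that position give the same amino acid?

6

Codon 1 UCU (Ser): third position 4-fold.
Codon 2 CCG (Pro): third position 4-fold.
Codon 3 CAU (His): third position 2-fold.
Codon 4 CGU (Arg): third position 4-fold.
Codon 5 AUC (Ile): third position 3-fold.
Codon 6 GCU (Ala): third position 4-fold.
Codon 7 CGC (Arg): third position 4-fold.
Codon 8 GAU (Asp): third position 2-fold.
Codon 9 ACC (Thr): third position 4-fold.
Four-fold degenerate third positions: 6.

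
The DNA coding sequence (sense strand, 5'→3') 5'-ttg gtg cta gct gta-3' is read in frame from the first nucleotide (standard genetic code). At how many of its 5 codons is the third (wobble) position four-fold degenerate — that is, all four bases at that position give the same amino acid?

Codon 1 TTG (Leu): third position 2-fold.
Codon 2 GTG (Val): third position 4-fold.
Codon 3 CTA (Leu): third position 4-fold.
Codon 4 GCT (Ala): third position 4-fold.
Codon 5 GTA (Val): third position 4-fold.
Four-fold degenerate third positions: 4.

4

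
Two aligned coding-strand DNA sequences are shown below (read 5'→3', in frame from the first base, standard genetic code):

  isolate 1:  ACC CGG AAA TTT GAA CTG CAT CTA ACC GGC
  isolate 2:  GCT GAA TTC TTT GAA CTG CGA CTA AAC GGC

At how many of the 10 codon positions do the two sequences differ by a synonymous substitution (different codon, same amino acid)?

0

Codon 1: ACC Thr / GCT Ala — nonsynonymous.
Codon 2: CGG Arg / GAA Glu — nonsynonymous.
Codon 3: AAA Lys / TTC Phe — nonsynonymous.
Codon 4: TTT Phe / TTT Phe — identical.
Codon 5: GAA Glu / GAA Glu — identical.
Codon 6: CTG Leu / CTG Leu — identical.
Codon 7: CAT His / CGA Arg — nonsynonymous.
Codon 8: CTA Leu / CTA Leu — identical.
Codon 9: ACC Thr / AAC Asn — nonsynonymous.
Codon 10: GGC Gly / GGC Gly — identical.
Synonymous differences: 0.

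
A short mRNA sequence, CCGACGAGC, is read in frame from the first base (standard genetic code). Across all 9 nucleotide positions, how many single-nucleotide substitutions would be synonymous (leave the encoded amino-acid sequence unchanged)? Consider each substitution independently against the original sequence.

7

Codon 1 (CCG, Pro): 3 synonymous substitutions.
Codon 2 (ACG, Thr): 3 synonymous substitutions.
Codon 3 (AGC, Ser): 1 synonymous substitution.
Total: 3 + 3 + 1 = 7.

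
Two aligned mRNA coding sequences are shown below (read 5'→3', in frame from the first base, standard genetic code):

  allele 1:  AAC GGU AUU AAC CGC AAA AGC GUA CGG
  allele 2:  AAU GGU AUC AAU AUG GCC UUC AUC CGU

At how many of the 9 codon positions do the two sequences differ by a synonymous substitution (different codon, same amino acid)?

Codon 1: AAC Asn / AAU Asn — synonymous.
Codon 2: GGU Gly / GGU Gly — identical.
Codon 3: AUU Ile / AUC Ile — synonymous.
Codon 4: AAC Asn / AAU Asn — synonymous.
Codon 5: CGC Arg / AUG Met — nonsynonymous.
Codon 6: AAA Lys / GCC Ala — nonsynonymous.
Codon 7: AGC Ser / UUC Phe — nonsynonymous.
Codon 8: GUA Val / AUC Ile — nonsynonymous.
Codon 9: CGG Arg / CGU Arg — synonymous.
Synonymous differences: 4.

4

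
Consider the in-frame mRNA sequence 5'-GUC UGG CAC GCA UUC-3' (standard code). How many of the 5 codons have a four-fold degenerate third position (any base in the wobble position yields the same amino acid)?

2

Codon 1 GUC (Val): third position 4-fold.
Codon 2 UGG (Trp): third position 1-fold.
Codon 3 CAC (His): third position 2-fold.
Codon 4 GCA (Ala): third position 4-fold.
Codon 5 UUC (Phe): third position 2-fold.
Four-fold degenerate third positions: 2.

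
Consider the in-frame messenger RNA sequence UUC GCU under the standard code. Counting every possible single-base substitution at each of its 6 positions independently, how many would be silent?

4

Codon 1 (UUC, Phe): 1 synonymous substitution.
Codon 2 (GCU, Ala): 3 synonymous substitutions.
Total: 1 + 3 = 4.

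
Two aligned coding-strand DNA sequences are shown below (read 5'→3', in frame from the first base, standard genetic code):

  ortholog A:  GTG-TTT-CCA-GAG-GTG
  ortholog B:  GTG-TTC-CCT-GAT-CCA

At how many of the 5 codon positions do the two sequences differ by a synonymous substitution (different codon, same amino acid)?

2

Codon 1: GTG Val / GTG Val — identical.
Codon 2: TTT Phe / TTC Phe — synonymous.
Codon 3: CCA Pro / CCT Pro — synonymous.
Codon 4: GAG Glu / GAT Asp — nonsynonymous.
Codon 5: GTG Val / CCA Pro — nonsynonymous.
Synonymous differences: 2.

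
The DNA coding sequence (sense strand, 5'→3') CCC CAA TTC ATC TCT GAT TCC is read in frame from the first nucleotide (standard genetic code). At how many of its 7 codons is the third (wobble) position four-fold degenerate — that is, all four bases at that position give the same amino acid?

Codon 1 CCC (Pro): third position 4-fold.
Codon 2 CAA (Gln): third position 2-fold.
Codon 3 TTC (Phe): third position 2-fold.
Codon 4 ATC (Ile): third position 3-fold.
Codon 5 TCT (Ser): third position 4-fold.
Codon 6 GAT (Asp): third position 2-fold.
Codon 7 TCC (Ser): third position 4-fold.
Four-fold degenerate third positions: 3.

3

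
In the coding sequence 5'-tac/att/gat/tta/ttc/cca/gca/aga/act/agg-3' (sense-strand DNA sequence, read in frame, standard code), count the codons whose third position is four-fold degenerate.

3

Codon 1 TAC (Tyr): third position 2-fold.
Codon 2 ATT (Ile): third position 3-fold.
Codon 3 GAT (Asp): third position 2-fold.
Codon 4 TTA (Leu): third position 2-fold.
Codon 5 TTC (Phe): third position 2-fold.
Codon 6 CCA (Pro): third position 4-fold.
Codon 7 GCA (Ala): third position 4-fold.
Codon 8 AGA (Arg): third position 2-fold.
Codon 9 ACT (Thr): third position 4-fold.
Codon 10 AGG (Arg): third position 2-fold.
Four-fold degenerate third positions: 3.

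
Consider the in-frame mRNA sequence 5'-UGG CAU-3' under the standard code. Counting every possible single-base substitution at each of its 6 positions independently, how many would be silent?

Codon 1 (UGG, Trp): 0 synonymous substitutions.
Codon 2 (CAU, His): 1 synonymous substitution.
Total: 0 + 1 = 1.

1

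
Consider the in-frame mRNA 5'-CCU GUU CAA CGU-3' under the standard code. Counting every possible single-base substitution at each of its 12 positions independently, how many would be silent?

10

Codon 1 (CCU, Pro): 3 synonymous substitutions.
Codon 2 (GUU, Val): 3 synonymous substitutions.
Codon 3 (CAA, Gln): 1 synonymous substitution.
Codon 4 (CGU, Arg): 3 synonymous substitutions.
Total: 3 + 3 + 1 + 3 = 10.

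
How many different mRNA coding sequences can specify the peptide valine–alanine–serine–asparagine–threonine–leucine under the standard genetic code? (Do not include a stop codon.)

Val: 4 codons.
Ala: 4 codons.
Ser: 6 codons.
Asn: 2 codons.
Thr: 4 codons.
Leu: 6 codons.
4 × 4 × 6 × 2 × 4 × 6 = 4608.

4608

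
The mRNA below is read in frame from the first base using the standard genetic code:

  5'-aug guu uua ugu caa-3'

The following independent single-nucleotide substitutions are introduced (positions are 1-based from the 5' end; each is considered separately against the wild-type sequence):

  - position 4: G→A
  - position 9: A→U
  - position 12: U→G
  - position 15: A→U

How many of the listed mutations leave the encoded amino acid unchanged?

0

Codon 2: GUU (Val) → AUU (Ile) — missense.
Codon 3: UUA (Leu) → UUU (Phe) — missense.
Codon 4: UGU (Cys) → UGG (Trp) — missense.
Codon 5: CAA (Gln) → CAU (His) — missense.
Synonymous: 0 of 4.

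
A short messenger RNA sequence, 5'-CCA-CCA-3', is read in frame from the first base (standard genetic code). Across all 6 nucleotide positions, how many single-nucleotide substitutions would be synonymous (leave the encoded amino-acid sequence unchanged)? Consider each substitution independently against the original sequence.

Codon 1 (CCA, Pro): 3 synonymous substitutions.
Codon 2 (CCA, Pro): 3 synonymous substitutions.
Total: 3 + 3 = 6.

6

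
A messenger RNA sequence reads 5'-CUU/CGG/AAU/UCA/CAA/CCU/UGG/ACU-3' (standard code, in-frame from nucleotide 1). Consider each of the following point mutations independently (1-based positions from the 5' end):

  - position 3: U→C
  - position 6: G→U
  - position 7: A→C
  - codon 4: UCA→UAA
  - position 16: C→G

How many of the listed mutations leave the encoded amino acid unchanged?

2

Codon 1: CUU (Leu) → CUC (Leu) — synonymous.
Codon 2: CGG (Arg) → CGU (Arg) — synonymous.
Codon 3: AAU (Asn) → CAU (His) — missense.
Codon 4: UCA (Ser) → UAA (Stop) — nonsense.
Codon 6: CCU (Pro) → GCU (Ala) — missense.
Synonymous: 2 of 5.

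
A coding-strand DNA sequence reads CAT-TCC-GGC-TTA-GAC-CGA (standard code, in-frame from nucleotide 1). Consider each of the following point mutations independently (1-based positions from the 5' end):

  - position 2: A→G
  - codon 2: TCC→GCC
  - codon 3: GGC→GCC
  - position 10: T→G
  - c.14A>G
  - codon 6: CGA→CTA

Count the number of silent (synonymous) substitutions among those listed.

Codon 1: CAT (His) → CGT (Arg) — missense.
Codon 2: TCC (Ser) → GCC (Ala) — missense.
Codon 3: GGC (Gly) → GCC (Ala) — missense.
Codon 4: TTA (Leu) → GTA (Val) — missense.
Codon 5: GAC (Asp) → GGC (Gly) — missense.
Codon 6: CGA (Arg) → CTA (Leu) — missense.
Synonymous: 0 of 6.

0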